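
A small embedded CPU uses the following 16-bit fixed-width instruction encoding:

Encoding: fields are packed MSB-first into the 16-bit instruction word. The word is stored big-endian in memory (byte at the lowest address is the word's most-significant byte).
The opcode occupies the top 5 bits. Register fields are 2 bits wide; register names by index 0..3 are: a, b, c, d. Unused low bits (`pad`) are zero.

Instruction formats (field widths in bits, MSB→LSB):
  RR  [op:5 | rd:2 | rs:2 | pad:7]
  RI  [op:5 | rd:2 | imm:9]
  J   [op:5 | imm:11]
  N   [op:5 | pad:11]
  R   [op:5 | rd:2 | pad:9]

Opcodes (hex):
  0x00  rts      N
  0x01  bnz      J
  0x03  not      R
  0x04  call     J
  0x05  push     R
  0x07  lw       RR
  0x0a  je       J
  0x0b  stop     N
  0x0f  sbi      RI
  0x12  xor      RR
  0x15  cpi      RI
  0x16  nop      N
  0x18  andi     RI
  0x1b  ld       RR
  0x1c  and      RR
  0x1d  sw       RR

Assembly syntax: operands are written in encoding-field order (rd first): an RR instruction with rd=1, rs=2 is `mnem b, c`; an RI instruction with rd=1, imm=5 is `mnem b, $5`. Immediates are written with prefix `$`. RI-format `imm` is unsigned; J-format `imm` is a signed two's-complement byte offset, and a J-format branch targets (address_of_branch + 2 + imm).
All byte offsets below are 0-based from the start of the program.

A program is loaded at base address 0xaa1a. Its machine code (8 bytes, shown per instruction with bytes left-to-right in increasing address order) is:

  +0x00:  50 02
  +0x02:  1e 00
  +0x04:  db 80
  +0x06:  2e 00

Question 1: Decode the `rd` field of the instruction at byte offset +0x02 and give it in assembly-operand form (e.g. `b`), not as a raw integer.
@+02  big-endian(1e 00) = 0x1e00
  op=0x1e00>>11=0x3 ⇒ not (R)
  rd: (w>>9)&0x3=0x3 → d

d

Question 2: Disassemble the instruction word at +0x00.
je $2

@+00  big-endian(50 02) = 0x5002
  top 5b → 0xa → je [J]
  imm: (w>>0)&0x7ff=0x2 → $2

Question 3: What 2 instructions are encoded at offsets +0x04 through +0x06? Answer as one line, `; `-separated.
ld b, d; push d

+0x04: db 80 ⇒ word 0xdb80 (big)
  top 5b → 0x1b → ld [RR]
  [10:9] rd=1 = b
  [8:7] rs=3 = d
+0x06: 2e 00 ⇒ word 0x2e00 (big)
  top 5b → 0x5 → push [R]
  [10:9] rd=3 = d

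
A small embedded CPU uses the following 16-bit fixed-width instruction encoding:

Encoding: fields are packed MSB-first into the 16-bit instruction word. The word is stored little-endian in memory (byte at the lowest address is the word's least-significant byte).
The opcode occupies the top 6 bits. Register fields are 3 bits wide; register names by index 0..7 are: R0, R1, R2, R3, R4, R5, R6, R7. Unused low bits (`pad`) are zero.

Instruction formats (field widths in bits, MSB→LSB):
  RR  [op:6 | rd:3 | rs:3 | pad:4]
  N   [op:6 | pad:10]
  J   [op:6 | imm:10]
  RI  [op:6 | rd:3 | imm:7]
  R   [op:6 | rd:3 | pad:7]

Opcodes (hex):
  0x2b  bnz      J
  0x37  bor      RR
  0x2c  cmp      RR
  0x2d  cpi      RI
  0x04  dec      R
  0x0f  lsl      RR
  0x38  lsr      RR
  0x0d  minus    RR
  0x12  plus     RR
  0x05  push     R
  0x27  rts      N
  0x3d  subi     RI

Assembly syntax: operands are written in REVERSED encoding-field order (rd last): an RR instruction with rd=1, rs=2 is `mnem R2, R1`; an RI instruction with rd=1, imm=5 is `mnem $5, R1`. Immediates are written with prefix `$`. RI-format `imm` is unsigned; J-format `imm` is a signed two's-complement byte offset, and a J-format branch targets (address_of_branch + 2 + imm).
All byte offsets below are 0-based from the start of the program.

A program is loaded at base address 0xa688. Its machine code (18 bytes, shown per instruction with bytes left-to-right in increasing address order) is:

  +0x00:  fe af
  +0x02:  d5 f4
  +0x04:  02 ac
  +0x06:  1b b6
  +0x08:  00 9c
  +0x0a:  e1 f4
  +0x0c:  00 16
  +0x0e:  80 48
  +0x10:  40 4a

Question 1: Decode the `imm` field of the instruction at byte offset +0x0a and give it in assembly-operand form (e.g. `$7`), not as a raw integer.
$97

@+0a  little-endian(e1 f4) = 0xf4e1
  opcode bits[15:10]=0x3d: subi/RI
  rd: (w>>7)&0x7=0x1 → R1
  imm: (w>>0)&0x7f=0x61 → $97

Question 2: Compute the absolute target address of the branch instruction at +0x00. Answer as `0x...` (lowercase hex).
@+00  little-endian(fe af) = 0xaffe
  opcode bits[15:10]=0x2b: bnz/J
  imm: (w>>0)&0x3ff=0x3fe (s10→-2) → $-2
  target = base 0xa688 + off 0x00 + 2 + imm -2 = 0xa688

0xa688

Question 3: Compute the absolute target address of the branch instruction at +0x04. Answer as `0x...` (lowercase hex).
0xa690

+0x04: 02 ac ⇒ word 0xac02 (little)
  top 6b → 0x2b → bnz [J]
  [9:0] imm=2 = $2
  target = base 0xa688 + off 0x04 + 2 + imm 2 = 0xa690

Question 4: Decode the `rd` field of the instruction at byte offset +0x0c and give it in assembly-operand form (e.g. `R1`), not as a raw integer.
[0c] 00 16 → 0x1600
  op=0x1600>>10=0x5 ⇒ push (R)
  [9:7] rd=4 = R4

R4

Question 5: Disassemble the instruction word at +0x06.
@+06  little-endian(1b b6) = 0xb61b
  top 6b → 0x2d → cpi [RI]
  rd: (w>>7)&0x7=0x4 → R4
  imm: (w>>0)&0x7f=0x1b → $27

cpi $27, R4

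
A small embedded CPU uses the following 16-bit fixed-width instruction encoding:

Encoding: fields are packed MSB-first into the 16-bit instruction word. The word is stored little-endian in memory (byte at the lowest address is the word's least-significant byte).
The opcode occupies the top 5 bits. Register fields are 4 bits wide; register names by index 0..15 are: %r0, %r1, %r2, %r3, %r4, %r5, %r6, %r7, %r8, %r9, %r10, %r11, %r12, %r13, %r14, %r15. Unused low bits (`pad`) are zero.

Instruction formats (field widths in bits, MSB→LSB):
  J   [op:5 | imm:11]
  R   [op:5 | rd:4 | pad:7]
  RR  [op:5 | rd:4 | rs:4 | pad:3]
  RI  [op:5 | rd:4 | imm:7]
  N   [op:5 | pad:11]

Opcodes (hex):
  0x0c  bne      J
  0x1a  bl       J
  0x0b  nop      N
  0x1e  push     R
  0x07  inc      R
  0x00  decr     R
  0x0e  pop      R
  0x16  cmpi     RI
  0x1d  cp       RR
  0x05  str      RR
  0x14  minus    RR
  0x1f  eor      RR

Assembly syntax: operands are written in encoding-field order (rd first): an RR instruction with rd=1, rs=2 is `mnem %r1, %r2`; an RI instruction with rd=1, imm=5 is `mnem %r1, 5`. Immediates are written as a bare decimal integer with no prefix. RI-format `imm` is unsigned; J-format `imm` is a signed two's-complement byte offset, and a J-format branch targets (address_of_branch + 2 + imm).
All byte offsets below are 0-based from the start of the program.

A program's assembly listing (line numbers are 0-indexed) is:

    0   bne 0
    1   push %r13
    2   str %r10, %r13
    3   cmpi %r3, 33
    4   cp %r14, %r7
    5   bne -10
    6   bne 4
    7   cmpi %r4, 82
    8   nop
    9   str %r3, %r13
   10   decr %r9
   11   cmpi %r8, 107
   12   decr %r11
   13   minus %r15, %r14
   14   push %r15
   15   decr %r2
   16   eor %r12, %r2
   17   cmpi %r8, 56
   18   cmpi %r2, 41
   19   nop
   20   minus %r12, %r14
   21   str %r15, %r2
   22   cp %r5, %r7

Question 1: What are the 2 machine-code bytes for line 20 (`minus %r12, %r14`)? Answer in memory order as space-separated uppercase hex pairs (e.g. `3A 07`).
70 A6

L20: minus op=0x14:5|rd=12:4|rs=14:4|pad=0:3 ⇒ 0xa670 ⇒ little 70 a6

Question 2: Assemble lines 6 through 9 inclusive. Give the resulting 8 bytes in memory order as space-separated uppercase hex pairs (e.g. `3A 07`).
04 60 52 B2 00 58 E8 29

L6: bne op=0xc:5|imm=4:11 ⇒ 0x6004 ⇒ little 04 60
L7: cmpi op=0x16:5|rd=4:4|imm=82:7 ⇒ 0xb252 ⇒ little 52 b2
L8: nop op=0xb:5|pad=0:11 ⇒ 0x5800 ⇒ little 00 58
L9: str op=0x5:5|rd=3:4|rs=13:4|pad=0:3 ⇒ 0x29e8 ⇒ little e8 29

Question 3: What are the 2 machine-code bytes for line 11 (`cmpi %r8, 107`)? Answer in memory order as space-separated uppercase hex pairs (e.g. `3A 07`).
6B B4

L11: cmpi op=0x16:5|rd=8:4|imm=107:7 ⇒ 0xb46b ⇒ little 6b b4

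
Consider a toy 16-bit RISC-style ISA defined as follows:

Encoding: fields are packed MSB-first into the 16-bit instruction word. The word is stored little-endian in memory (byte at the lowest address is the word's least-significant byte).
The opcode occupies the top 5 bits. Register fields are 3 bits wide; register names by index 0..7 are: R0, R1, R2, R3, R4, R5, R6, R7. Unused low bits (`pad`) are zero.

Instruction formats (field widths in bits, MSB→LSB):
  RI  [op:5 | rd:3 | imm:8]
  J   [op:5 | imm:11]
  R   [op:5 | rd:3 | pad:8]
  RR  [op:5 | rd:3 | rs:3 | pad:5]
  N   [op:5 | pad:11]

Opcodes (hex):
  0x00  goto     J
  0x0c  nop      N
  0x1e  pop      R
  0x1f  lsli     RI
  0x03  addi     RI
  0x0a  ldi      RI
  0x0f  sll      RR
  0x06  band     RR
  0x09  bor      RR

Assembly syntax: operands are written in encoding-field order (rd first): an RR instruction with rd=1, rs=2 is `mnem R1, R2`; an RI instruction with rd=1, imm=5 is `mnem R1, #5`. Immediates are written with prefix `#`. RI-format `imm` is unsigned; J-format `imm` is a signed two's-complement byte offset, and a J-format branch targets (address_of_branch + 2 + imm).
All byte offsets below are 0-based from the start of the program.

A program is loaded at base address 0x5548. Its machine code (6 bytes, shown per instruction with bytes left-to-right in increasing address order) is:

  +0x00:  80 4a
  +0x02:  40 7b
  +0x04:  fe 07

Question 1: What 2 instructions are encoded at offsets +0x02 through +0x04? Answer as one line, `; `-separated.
+0x02: 40 7b ⇒ word 0x7b40 (little)
  opcode bits[15:11]=0xf: sll/RR
  [10:8] rd=3 = R3
  [7:5] rs=2 = R2
+0x04: fe 07 ⇒ word 0x07fe (little)
  opcode bits[15:11]=0x0: goto/J
  [10:0] imm=2046 (s11→-2) = #-2

sll R3, R2; goto #-2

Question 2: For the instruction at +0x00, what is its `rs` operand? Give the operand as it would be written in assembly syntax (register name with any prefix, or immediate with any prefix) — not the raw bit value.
R4

@+00  little-endian(80 4a) = 0x4a80
  op=0x4a80>>11=0x9 ⇒ bor (RR)
  rd: (w>>8)&0x7=0x2 → R2
  rs: (w>>5)&0x7=0x4 → R4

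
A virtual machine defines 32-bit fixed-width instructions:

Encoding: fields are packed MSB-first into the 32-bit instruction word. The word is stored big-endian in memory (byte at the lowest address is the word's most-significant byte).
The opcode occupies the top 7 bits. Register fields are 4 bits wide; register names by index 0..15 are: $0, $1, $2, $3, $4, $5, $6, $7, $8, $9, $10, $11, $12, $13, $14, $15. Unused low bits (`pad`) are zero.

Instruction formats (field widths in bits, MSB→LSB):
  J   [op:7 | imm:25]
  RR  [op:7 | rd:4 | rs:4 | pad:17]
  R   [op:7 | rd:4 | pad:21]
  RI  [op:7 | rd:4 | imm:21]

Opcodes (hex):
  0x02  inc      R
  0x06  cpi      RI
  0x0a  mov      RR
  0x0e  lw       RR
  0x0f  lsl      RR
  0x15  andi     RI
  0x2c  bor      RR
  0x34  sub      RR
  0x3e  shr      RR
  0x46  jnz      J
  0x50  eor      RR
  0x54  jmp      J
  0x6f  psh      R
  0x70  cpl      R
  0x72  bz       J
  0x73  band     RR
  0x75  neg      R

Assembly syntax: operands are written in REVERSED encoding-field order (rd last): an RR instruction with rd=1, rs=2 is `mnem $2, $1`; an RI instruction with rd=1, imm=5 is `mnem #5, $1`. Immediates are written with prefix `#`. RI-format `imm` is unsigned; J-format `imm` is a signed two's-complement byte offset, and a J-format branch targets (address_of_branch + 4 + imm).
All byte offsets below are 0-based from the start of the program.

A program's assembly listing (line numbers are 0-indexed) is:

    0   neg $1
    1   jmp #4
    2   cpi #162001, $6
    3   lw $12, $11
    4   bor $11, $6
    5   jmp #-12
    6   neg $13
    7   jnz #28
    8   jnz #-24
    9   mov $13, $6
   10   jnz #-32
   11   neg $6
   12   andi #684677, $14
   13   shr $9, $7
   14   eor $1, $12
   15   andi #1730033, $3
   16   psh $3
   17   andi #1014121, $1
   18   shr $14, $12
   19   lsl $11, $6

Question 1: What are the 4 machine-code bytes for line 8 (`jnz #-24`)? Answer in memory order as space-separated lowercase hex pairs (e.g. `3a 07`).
8d ff ff e8

line 8 (jnz): pack op=0x46:7|imm=-24:25 = 0x8dffffe8; big→ 8d ff ff e8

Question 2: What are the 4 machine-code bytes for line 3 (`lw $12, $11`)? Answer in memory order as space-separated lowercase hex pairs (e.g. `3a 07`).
1d 78 00 00

line 3 (lw): pack op=0xe:7|rd=11:4|rs=12:4|pad=0:17 = 0x1d780000; big→ 1d 78 00 00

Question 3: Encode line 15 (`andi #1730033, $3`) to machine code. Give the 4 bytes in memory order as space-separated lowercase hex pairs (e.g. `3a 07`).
2a 7a 65 f1

line 15 (andi): pack op=0x15:7|rd=3:4|imm=1730033:21 = 0x2a7a65f1; big→ 2a 7a 65 f1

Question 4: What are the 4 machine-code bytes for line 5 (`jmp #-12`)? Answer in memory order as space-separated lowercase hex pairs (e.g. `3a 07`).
line 5 (jmp): pack op=0x54:7|imm=-12:25 = 0xa9fffff4; big→ a9 ff ff f4

a9 ff ff f4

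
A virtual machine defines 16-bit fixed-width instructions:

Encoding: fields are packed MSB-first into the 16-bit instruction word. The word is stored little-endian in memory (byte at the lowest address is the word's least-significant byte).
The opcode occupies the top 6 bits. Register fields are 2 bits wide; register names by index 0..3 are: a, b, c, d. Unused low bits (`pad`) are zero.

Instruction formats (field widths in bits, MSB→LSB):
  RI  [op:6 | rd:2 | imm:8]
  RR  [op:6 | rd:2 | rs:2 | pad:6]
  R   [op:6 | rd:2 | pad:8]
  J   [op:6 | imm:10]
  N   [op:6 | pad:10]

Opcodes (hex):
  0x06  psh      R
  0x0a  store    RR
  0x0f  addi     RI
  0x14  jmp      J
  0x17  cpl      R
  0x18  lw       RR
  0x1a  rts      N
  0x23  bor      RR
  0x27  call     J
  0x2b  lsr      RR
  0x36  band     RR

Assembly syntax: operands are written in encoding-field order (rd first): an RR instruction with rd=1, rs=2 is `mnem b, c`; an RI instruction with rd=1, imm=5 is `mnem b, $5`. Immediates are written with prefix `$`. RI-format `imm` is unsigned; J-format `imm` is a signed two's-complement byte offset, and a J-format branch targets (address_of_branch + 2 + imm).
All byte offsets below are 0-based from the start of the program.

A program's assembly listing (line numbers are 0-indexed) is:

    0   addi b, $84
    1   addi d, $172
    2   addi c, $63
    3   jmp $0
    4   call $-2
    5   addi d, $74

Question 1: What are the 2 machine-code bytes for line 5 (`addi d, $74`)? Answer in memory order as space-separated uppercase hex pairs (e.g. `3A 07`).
5. addi fields op=0xf:6|rd=3:2|imm=74:8 → word 3f4ah → 4a 3f

4A 3F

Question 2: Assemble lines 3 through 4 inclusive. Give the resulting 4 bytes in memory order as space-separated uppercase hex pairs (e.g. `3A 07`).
00 50 FE 9F

3. jmp fields op=0x14:6|imm=0:10 → word 5000h → 00 50
4. call fields op=0x27:6|imm=-2:10 → word 9ffeh → fe 9f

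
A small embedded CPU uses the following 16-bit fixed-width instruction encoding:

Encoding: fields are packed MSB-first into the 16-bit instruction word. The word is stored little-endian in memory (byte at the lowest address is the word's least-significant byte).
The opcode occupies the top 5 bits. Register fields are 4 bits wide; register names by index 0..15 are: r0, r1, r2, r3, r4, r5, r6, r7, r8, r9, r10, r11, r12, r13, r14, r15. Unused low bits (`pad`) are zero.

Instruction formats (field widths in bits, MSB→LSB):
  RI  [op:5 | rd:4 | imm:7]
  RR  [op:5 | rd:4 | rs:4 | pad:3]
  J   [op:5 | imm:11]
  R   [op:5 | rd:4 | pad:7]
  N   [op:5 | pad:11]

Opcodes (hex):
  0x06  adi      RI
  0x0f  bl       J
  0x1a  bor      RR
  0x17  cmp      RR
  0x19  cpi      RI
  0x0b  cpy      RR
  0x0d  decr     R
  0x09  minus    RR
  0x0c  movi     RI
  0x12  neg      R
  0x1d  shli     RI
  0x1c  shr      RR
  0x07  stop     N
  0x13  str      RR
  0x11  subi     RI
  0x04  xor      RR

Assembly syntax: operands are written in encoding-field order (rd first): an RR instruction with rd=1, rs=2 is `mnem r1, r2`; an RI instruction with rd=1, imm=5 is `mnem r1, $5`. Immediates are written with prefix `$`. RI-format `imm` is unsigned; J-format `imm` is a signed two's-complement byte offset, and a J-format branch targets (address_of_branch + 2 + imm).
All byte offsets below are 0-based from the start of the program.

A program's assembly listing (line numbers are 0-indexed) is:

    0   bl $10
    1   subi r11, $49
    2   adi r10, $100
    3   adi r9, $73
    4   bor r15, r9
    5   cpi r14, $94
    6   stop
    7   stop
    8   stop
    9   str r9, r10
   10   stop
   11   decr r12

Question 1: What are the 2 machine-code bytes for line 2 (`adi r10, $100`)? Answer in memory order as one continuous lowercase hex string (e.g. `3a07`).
6435

line 2 (adi): pack op=0x6:5|rd=10:4|imm=100:7 = 0x3564; little→ 64 35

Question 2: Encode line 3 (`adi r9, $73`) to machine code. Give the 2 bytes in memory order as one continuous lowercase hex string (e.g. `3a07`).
c934

3. adi fields op=0x6:5|rd=9:4|imm=73:7 → word 34c9h → c9 34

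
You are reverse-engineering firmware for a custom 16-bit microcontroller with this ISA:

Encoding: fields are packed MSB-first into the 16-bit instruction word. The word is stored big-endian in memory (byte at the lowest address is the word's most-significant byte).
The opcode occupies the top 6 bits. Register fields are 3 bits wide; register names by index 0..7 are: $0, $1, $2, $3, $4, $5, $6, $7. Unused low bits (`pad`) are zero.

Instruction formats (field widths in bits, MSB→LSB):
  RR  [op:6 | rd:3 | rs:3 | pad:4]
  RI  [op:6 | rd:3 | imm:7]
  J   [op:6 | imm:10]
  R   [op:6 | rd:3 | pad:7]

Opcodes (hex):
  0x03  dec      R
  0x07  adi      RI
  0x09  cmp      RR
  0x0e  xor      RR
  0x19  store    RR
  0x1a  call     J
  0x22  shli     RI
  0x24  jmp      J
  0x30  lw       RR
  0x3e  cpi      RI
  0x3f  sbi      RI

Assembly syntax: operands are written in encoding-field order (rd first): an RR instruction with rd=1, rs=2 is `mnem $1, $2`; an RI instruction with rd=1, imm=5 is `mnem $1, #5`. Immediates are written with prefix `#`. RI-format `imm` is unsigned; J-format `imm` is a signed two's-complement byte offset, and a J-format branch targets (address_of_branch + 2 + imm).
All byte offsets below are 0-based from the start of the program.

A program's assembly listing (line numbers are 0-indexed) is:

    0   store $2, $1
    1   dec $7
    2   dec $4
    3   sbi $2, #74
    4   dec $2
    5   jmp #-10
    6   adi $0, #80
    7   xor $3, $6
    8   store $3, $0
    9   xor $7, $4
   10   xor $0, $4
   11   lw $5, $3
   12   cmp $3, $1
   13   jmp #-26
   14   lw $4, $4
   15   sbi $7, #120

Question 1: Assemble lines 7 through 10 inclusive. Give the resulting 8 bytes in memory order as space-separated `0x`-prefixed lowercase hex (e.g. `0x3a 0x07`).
0x39 0xe0 0x65 0x80 0x3b 0xc0 0x38 0x40

line 7 (xor): pack op=0xe:6|rd=3:3|rs=6:3|pad=0:4 = 0x39e0; big→ 39 e0
line 8 (store): pack op=0x19:6|rd=3:3|rs=0:3|pad=0:4 = 0x6580; big→ 65 80
line 9 (xor): pack op=0xe:6|rd=7:3|rs=4:3|pad=0:4 = 0x3bc0; big→ 3b c0
line 10 (xor): pack op=0xe:6|rd=0:3|rs=4:3|pad=0:4 = 0x3840; big→ 38 40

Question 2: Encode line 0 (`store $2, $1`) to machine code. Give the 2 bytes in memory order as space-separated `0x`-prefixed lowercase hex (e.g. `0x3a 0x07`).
0. store fields op=0x19:6|rd=2:3|rs=1:3|pad=0:4 → word 6510h → 65 10

0x65 0x10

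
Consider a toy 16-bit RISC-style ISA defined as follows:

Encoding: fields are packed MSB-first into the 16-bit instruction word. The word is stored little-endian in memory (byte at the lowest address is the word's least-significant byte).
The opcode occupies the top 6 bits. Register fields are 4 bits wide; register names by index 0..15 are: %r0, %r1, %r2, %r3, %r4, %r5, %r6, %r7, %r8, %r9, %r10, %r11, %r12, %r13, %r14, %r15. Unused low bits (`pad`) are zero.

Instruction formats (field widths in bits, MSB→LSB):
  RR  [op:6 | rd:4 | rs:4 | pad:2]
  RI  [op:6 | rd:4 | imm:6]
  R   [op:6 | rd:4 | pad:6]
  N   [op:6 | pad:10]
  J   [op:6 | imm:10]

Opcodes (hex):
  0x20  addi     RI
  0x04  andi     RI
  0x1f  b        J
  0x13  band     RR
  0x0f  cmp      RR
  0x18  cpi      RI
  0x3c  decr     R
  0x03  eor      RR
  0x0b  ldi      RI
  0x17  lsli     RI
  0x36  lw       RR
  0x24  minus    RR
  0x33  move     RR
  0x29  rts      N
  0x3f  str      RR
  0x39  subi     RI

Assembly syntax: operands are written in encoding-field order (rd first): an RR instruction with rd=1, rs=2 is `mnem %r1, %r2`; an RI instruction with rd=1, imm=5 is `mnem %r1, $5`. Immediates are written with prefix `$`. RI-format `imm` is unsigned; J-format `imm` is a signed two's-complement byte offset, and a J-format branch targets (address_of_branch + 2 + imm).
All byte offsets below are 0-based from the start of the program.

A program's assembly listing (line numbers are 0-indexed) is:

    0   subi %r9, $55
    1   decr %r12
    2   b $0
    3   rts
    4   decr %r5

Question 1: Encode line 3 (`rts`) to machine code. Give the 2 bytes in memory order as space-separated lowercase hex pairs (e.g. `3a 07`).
line 3 (rts): pack op=0x29:6|pad=0:10 = 0xa400; little→ 00 a4

00 a4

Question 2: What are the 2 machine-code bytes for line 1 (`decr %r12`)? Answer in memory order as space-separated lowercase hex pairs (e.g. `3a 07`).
L1: decr op=0x3c:6|rd=12:4|pad=0:6 ⇒ 0xf300 ⇒ little 00 f3

00 f3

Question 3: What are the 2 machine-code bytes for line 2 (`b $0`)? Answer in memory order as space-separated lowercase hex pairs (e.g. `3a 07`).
00 7c

line 2 (b): pack op=0x1f:6|imm=0:10 = 0x7c00; little→ 00 7c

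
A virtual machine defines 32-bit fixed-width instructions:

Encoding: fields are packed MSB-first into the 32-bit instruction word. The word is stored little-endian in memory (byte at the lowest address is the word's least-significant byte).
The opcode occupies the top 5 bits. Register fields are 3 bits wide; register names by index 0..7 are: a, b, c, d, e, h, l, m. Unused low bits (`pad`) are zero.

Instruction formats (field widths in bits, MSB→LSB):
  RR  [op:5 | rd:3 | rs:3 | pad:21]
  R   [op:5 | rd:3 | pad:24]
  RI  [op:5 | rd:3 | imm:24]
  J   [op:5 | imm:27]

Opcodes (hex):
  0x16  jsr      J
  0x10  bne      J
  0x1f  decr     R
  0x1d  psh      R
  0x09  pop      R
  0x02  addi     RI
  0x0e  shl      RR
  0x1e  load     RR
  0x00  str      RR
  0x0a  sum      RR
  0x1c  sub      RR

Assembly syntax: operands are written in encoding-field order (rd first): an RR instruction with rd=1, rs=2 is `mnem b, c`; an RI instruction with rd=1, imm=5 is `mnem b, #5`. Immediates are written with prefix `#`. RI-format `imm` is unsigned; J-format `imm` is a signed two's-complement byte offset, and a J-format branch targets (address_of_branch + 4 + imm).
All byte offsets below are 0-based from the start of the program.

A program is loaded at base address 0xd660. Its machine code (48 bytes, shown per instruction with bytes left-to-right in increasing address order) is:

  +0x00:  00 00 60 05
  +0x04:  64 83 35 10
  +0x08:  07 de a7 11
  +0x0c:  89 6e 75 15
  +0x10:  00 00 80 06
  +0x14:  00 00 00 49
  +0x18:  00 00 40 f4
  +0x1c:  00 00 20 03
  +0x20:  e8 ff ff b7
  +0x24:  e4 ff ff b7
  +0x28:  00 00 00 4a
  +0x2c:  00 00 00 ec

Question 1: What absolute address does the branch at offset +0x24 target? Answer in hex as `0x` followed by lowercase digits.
off 0x24: read e4 ff ff b7 as little → 0xb7ffffe4
  top 5b → 0x16 → jsr [J]
  imm: (w>>0)&0x7ffffff=0x7ffffe4 (s27→-28) → #-28
  target = base 0xd660 + off 0x24 + 4 + imm -28 = 0xd66c

0xd66c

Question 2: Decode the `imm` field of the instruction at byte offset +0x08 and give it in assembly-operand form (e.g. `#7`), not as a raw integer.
off 0x08: read 07 de a7 11 as little → 0x11a7de07
  op=0x11a7de07>>27=0x2 ⇒ addi (RI)
  [26:24] rd=1 = b
  [23:0] imm=11001351 = #11001351

#11001351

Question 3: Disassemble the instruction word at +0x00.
@+00  little-endian(00 00 60 05) = 0x05600000
  opcode bits[31:27]=0x0: str/RR
  rd@[26:24]=0x5 ⇒ h
  rs@[23:21]=0x3 ⇒ d

str h, d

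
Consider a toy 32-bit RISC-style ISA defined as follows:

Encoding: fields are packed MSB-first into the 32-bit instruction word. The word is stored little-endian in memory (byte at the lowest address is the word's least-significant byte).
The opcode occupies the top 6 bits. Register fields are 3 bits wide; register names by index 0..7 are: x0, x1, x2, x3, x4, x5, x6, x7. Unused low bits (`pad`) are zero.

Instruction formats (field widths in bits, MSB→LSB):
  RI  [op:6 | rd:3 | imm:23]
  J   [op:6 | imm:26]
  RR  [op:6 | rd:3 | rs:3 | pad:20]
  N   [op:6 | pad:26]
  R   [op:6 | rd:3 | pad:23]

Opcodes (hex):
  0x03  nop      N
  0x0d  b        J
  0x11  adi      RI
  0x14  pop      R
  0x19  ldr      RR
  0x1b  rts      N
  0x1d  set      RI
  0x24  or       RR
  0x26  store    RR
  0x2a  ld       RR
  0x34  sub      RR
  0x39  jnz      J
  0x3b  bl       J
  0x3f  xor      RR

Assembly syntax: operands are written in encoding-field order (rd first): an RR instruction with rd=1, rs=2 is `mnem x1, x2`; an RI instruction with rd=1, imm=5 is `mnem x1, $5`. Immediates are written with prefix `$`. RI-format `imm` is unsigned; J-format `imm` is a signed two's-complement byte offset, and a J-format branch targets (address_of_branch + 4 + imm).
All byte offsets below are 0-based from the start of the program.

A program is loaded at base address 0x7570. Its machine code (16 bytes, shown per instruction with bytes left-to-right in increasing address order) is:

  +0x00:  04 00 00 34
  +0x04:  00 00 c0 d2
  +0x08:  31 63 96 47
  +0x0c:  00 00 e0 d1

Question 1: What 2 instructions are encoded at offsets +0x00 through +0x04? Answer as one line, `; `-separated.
@+00  little-endian(04 00 00 34) = 0x34000004
  opcode bits[31:26]=0xd: b/J
  imm@[25:0]=0x4 ⇒ $4
@+04  little-endian(00 00 c0 d2) = 0xd2c00000
  opcode bits[31:26]=0x34: sub/RR
  rd@[25:23]=0x5 ⇒ x5
  rs@[22:20]=0x4 ⇒ x4

b $4; sub x5, x4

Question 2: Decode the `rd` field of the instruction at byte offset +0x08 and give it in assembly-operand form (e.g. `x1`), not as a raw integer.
x7

+0x08: 31 63 96 47 ⇒ word 0x47966331 (little)
  top 6b → 0x11 → adi [RI]
  rd: (w>>23)&0x7=0x7 → x7
  imm: (w>>0)&0x7fffff=0x166331 → $1467185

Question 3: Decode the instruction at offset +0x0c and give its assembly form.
@+0c  little-endian(00 00 e0 d1) = 0xd1e00000
  top 6b → 0x34 → sub [RR]
  [25:23] rd=3 = x3
  [22:20] rs=6 = x6

sub x3, x6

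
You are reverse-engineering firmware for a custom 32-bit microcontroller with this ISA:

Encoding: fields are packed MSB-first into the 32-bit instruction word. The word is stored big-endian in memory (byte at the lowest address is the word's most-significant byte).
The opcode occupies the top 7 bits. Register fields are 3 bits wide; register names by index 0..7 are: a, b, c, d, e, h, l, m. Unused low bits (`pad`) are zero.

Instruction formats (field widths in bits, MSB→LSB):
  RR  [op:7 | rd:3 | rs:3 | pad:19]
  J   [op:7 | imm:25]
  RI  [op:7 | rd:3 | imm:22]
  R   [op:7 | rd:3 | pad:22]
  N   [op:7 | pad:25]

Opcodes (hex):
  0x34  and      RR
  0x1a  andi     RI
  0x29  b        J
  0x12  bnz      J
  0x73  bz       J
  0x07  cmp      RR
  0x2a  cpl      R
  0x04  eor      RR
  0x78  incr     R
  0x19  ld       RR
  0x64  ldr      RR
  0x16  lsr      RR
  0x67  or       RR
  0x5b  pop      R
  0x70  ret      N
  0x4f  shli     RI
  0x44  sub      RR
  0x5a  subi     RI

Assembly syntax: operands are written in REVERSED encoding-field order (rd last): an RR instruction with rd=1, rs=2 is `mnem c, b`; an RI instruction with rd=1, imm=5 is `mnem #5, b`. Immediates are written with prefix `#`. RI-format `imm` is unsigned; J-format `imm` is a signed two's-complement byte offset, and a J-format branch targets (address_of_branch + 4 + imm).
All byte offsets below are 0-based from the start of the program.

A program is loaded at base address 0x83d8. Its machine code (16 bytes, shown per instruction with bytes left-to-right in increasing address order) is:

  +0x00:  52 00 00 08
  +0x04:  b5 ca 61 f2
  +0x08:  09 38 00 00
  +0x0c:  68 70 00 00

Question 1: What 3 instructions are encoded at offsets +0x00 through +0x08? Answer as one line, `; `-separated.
+0x00: 52 00 00 08 ⇒ word 0x52000008 (big)
  top 7b → 0x29 → b [J]
  imm: (w>>0)&0x1ffffff=0x8 → #8
+0x04: b5 ca 61 f2 ⇒ word 0xb5ca61f2 (big)
  top 7b → 0x5a → subi [RI]
  rd: (w>>22)&0x7=0x7 → m
  imm: (w>>0)&0x3fffff=0xa61f2 → #680434
+0x08: 09 38 00 00 ⇒ word 0x09380000 (big)
  top 7b → 0x4 → eor [RR]
  rd: (w>>22)&0x7=0x4 → e
  rs: (w>>19)&0x7=0x7 → m

b #8; subi #680434, m; eor m, e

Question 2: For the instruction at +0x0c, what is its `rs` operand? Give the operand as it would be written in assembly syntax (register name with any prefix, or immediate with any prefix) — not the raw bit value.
off 0x0c: read 68 70 00 00 as big → 0x68700000
  top 7b → 0x34 → and [RR]
  rd: (w>>22)&0x7=0x1 → b
  rs: (w>>19)&0x7=0x6 → l

l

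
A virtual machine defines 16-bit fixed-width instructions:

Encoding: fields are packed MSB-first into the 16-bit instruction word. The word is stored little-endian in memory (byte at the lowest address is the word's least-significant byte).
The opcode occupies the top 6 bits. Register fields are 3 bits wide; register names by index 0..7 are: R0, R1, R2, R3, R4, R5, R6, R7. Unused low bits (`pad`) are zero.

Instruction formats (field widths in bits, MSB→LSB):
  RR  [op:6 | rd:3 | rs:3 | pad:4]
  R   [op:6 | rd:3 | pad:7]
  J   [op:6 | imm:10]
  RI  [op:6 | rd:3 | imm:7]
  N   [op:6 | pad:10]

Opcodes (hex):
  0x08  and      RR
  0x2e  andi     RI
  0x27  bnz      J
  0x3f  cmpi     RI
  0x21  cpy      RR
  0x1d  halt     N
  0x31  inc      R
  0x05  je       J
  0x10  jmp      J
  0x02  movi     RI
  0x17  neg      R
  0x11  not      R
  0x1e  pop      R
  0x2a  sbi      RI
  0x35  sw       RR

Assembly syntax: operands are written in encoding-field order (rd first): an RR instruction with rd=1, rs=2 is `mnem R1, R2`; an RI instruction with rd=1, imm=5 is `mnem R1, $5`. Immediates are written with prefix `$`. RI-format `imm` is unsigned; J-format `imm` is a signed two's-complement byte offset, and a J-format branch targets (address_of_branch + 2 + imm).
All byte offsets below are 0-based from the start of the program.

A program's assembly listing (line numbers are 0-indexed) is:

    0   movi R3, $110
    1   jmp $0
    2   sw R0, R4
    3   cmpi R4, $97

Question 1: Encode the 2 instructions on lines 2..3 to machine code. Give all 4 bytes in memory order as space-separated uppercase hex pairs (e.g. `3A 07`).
40 D4 61 FE

line 2 (sw): pack op=0x35:6|rd=0:3|rs=4:3|pad=0:4 = 0xd440; little→ 40 d4
line 3 (cmpi): pack op=0x3f:6|rd=4:3|imm=97:7 = 0xfe61; little→ 61 fe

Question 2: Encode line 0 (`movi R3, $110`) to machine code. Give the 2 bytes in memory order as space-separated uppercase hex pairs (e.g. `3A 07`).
L0: movi op=0x2:6|rd=3:3|imm=110:7 ⇒ 0x09ee ⇒ little ee 09

EE 09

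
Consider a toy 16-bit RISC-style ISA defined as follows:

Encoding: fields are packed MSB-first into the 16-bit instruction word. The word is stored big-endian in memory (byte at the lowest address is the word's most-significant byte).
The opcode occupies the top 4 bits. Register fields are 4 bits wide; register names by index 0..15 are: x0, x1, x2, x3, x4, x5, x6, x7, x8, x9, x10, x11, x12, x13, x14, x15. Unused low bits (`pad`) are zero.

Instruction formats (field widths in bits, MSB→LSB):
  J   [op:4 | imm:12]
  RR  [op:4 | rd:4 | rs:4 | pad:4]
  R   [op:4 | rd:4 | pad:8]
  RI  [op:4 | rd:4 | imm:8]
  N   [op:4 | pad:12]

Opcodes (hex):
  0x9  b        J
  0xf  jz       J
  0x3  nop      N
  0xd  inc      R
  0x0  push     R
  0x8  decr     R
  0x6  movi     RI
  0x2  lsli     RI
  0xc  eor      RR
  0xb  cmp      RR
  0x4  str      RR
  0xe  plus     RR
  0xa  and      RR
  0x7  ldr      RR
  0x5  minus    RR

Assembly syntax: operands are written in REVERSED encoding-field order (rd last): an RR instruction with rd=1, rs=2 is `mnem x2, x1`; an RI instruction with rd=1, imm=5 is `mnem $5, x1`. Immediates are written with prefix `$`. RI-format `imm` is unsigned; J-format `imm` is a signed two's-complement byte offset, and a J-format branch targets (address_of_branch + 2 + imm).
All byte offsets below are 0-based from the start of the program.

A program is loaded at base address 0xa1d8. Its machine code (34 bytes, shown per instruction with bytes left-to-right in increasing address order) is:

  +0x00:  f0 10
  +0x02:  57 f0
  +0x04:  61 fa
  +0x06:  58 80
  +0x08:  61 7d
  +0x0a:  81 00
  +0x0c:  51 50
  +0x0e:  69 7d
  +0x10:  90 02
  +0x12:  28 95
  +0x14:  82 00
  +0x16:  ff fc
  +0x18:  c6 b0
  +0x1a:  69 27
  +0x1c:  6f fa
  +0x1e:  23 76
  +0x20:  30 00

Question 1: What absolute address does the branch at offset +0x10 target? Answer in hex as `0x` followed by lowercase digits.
0xa1ec

[10] 90 02 → 0x9002
  opcode bits[15:12]=0x9: b/J
  imm: (w>>0)&0xfff=0x2 → $2
  target = base 0xa1d8 + off 0x10 + 2 + imm 2 = 0xa1ec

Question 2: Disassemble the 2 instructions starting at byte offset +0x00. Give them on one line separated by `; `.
@+00  big-endian(f0 10) = 0xf010
  op=0xf010>>12=0xf ⇒ jz (J)
  imm@[11:0]=0x10 ⇒ $16
@+02  big-endian(57 f0) = 0x57f0
  op=0x57f0>>12=0x5 ⇒ minus (RR)
  rd@[11:8]=0x7 ⇒ x7
  rs@[7:4]=0xf ⇒ x15

jz $16; minus x15, x7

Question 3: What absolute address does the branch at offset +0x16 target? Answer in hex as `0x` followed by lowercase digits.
0xa1ec

[16] ff fc → 0xfffc
  op=0xfffc>>12=0xf ⇒ jz (J)
  imm: (w>>0)&0xfff=0xffc (s12→-4) → $-4
  target = base 0xa1d8 + off 0x16 + 2 + imm -4 = 0xa1ec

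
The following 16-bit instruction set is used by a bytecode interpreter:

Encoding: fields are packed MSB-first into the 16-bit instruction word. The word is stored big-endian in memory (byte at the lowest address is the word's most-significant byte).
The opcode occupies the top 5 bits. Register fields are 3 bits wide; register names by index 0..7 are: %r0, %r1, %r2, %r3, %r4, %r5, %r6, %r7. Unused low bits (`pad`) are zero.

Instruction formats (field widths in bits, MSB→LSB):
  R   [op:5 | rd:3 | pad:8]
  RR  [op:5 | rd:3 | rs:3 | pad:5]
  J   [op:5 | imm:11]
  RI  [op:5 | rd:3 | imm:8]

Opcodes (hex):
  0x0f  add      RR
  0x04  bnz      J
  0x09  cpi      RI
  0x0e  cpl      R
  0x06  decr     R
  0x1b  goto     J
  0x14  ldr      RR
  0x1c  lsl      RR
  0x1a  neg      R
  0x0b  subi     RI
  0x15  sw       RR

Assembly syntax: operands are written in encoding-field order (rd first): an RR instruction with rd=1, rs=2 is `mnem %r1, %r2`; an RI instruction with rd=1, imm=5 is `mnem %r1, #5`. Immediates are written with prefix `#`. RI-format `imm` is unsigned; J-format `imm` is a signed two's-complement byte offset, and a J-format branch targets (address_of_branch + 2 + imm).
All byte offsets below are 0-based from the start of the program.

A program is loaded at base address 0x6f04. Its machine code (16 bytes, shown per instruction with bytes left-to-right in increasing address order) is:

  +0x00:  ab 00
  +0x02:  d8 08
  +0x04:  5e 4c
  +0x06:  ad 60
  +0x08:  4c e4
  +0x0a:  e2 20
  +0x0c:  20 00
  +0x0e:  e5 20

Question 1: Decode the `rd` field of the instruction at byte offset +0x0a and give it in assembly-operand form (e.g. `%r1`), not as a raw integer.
+0x0a: e2 20 ⇒ word 0xe220 (big)
  op=0xe220>>11=0x1c ⇒ lsl (RR)
  rd: (w>>8)&0x7=0x2 → %r2
  rs: (w>>5)&0x7=0x1 → %r1

%r2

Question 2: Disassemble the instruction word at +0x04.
+0x04: 5e 4c ⇒ word 0x5e4c (big)
  top 5b → 0xb → subi [RI]
  rd: (w>>8)&0x7=0x6 → %r6
  imm: (w>>0)&0xff=0x4c → #76

subi %r6, #76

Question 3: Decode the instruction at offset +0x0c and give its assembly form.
bnz #0

[0c] 20 00 → 0x2000
  opcode bits[15:11]=0x4: bnz/J
  imm: (w>>0)&0x7ff=0x0 → #0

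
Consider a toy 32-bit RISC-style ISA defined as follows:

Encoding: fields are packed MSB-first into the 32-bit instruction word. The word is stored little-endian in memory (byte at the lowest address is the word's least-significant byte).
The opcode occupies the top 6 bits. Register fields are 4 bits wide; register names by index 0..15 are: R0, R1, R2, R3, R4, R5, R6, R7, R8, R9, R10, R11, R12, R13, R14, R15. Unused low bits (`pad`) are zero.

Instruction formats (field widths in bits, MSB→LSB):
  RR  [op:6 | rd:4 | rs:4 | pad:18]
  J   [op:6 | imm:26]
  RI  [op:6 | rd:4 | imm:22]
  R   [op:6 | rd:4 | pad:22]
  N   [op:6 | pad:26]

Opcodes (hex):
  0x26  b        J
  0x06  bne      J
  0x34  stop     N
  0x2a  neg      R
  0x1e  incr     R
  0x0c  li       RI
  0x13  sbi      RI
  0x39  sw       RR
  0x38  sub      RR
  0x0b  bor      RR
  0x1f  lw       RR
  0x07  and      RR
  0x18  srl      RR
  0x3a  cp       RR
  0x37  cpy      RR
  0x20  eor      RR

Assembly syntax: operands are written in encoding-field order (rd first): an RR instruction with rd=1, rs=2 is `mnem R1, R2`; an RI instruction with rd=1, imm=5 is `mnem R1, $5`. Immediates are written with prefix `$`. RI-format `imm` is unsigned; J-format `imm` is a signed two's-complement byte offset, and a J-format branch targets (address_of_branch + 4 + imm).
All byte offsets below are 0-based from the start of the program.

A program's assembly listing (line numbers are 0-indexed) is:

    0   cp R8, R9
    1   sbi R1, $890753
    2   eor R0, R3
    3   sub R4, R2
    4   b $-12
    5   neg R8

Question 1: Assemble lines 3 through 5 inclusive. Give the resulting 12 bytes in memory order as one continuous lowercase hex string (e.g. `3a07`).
000008e1f4ffff9b000000aa

line 3 (sub): pack op=0x38:6|rd=4:4|rs=2:4|pad=0:18 = 0xe1080000; little→ 00 00 08 e1
line 4 (b): pack op=0x26:6|imm=-12:26 = 0x9bfffff4; little→ f4 ff ff 9b
line 5 (neg): pack op=0x2a:6|rd=8:4|pad=0:22 = 0xaa000000; little→ 00 00 00 aa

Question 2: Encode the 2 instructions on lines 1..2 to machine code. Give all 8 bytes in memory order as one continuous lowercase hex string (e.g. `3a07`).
L1: sbi op=0x13:6|rd=1:4|imm=890753:22 ⇒ 0x4c4d9781 ⇒ little 81 97 4d 4c
L2: eor op=0x20:6|rd=0:4|rs=3:4|pad=0:18 ⇒ 0x800c0000 ⇒ little 00 00 0c 80

81974d4c00000c80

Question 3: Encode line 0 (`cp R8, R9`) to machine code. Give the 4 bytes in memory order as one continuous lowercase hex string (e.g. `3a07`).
000024ea

0. cp fields op=0x3a:6|rd=8:4|rs=9:4|pad=0:18 → word ea240000h → 00 00 24 ea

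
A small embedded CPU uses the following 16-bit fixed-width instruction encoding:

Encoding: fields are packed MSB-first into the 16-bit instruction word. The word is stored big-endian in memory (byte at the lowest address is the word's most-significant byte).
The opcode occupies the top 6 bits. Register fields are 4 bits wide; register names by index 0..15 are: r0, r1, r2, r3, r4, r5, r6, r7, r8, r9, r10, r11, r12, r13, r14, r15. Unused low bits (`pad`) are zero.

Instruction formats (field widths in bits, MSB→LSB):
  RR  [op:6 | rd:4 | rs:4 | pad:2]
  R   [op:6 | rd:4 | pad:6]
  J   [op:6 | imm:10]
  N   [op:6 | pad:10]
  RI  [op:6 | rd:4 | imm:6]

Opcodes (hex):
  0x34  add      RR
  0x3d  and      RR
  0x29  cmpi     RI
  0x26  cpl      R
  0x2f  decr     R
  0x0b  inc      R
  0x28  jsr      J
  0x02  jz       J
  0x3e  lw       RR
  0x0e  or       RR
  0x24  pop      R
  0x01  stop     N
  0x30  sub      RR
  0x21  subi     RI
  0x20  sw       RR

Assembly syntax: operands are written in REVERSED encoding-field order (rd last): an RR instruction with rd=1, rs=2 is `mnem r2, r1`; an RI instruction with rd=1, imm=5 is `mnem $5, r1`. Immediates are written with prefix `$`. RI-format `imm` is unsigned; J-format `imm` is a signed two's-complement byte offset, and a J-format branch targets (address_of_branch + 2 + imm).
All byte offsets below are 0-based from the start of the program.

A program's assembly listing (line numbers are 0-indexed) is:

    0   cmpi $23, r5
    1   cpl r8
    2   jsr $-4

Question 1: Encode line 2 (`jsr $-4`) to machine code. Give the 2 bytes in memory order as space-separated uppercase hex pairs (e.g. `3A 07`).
2. jsr fields op=0x28:6|imm=-4:10 → word a3fch → a3 fc

A3 FC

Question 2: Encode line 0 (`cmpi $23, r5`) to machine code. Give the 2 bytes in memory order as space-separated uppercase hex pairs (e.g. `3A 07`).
A5 57

L0: cmpi op=0x29:6|rd=5:4|imm=23:6 ⇒ 0xa557 ⇒ big a5 57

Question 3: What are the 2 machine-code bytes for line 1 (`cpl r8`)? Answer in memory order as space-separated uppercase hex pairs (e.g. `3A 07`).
9A 00

1. cpl fields op=0x26:6|rd=8:4|pad=0:6 → word 9a00h → 9a 00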